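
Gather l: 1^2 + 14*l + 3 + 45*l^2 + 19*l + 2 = 45*l^2 + 33*l + 6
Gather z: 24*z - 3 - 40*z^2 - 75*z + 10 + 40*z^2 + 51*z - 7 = 0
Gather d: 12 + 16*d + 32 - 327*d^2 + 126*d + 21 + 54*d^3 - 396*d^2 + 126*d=54*d^3 - 723*d^2 + 268*d + 65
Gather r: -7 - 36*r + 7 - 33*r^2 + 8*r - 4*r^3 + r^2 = -4*r^3 - 32*r^2 - 28*r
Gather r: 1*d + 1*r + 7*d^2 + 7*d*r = 7*d^2 + d + r*(7*d + 1)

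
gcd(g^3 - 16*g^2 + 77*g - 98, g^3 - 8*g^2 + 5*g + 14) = g^2 - 9*g + 14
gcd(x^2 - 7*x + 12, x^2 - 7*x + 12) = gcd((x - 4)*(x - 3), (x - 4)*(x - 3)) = x^2 - 7*x + 12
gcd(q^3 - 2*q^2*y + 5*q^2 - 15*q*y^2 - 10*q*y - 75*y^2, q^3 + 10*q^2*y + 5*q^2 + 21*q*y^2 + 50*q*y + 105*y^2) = q^2 + 3*q*y + 5*q + 15*y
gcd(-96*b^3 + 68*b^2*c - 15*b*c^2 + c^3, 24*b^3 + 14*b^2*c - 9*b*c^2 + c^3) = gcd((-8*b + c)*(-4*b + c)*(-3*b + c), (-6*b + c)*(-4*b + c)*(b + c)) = 4*b - c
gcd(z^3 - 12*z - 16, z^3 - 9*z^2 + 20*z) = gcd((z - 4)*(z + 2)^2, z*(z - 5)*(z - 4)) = z - 4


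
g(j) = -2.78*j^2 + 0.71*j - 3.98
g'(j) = 0.71 - 5.56*j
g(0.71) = -4.88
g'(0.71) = -3.24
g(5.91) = -96.88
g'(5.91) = -32.15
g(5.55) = -85.67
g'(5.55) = -30.15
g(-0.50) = -5.03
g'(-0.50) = 3.49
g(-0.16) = -4.16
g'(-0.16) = 1.60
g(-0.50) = -5.03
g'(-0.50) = 3.49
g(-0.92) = -6.99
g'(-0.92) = 5.83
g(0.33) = -4.05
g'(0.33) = -1.12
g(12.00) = -395.78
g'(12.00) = -66.01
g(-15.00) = -640.13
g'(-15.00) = 84.11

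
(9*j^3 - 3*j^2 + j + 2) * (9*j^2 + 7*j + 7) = 81*j^5 + 36*j^4 + 51*j^3 + 4*j^2 + 21*j + 14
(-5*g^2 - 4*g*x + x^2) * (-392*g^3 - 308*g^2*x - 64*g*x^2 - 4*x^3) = 1960*g^5 + 3108*g^4*x + 1160*g^3*x^2 - 32*g^2*x^3 - 48*g*x^4 - 4*x^5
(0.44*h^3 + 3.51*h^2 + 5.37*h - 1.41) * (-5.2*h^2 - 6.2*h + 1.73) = -2.288*h^5 - 20.98*h^4 - 48.9248*h^3 - 19.8897*h^2 + 18.0321*h - 2.4393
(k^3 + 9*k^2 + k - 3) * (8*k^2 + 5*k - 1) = 8*k^5 + 77*k^4 + 52*k^3 - 28*k^2 - 16*k + 3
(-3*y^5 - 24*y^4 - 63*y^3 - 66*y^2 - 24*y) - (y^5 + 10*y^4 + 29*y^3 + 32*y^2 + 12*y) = -4*y^5 - 34*y^4 - 92*y^3 - 98*y^2 - 36*y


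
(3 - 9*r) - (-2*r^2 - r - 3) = 2*r^2 - 8*r + 6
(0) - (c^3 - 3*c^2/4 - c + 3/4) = -c^3 + 3*c^2/4 + c - 3/4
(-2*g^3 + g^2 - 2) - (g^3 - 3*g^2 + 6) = -3*g^3 + 4*g^2 - 8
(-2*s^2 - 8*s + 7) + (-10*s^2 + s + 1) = -12*s^2 - 7*s + 8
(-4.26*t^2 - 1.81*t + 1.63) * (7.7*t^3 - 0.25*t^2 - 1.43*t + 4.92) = -32.802*t^5 - 12.872*t^4 + 19.0953*t^3 - 18.7784*t^2 - 11.2361*t + 8.0196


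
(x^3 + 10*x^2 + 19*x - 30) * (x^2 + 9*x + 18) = x^5 + 19*x^4 + 127*x^3 + 321*x^2 + 72*x - 540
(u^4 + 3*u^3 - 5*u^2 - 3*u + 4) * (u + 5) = u^5 + 8*u^4 + 10*u^3 - 28*u^2 - 11*u + 20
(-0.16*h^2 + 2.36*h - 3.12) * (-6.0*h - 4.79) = 0.96*h^3 - 13.3936*h^2 + 7.4156*h + 14.9448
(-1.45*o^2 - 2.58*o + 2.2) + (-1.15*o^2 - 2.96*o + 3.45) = -2.6*o^2 - 5.54*o + 5.65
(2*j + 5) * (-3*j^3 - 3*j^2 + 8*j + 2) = -6*j^4 - 21*j^3 + j^2 + 44*j + 10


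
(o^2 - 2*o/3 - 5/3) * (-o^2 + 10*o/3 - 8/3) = -o^4 + 4*o^3 - 29*o^2/9 - 34*o/9 + 40/9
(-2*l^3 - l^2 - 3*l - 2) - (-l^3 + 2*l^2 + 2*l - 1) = -l^3 - 3*l^2 - 5*l - 1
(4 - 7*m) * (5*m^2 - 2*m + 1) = -35*m^3 + 34*m^2 - 15*m + 4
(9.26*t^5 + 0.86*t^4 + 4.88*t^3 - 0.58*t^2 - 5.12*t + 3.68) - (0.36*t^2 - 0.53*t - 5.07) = 9.26*t^5 + 0.86*t^4 + 4.88*t^3 - 0.94*t^2 - 4.59*t + 8.75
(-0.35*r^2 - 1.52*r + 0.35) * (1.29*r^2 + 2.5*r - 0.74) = -0.4515*r^4 - 2.8358*r^3 - 3.0895*r^2 + 1.9998*r - 0.259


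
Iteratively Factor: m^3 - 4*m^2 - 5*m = (m - 5)*(m^2 + m) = (m - 5)*(m + 1)*(m)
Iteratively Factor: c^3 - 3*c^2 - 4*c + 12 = (c - 2)*(c^2 - c - 6) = (c - 2)*(c + 2)*(c - 3)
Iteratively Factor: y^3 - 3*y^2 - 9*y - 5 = (y + 1)*(y^2 - 4*y - 5) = (y + 1)^2*(y - 5)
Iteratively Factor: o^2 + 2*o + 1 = (o + 1)*(o + 1)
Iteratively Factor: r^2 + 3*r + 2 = (r + 1)*(r + 2)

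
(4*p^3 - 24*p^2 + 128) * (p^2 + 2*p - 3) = 4*p^5 - 16*p^4 - 60*p^3 + 200*p^2 + 256*p - 384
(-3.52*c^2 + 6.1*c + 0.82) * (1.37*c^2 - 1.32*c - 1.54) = -4.8224*c^4 + 13.0034*c^3 - 1.5078*c^2 - 10.4764*c - 1.2628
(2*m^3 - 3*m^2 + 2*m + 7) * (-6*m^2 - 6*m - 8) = -12*m^5 + 6*m^4 - 10*m^3 - 30*m^2 - 58*m - 56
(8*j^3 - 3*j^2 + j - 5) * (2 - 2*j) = -16*j^4 + 22*j^3 - 8*j^2 + 12*j - 10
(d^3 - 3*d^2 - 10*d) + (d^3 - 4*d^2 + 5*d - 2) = 2*d^3 - 7*d^2 - 5*d - 2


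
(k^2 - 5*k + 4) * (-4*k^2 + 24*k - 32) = -4*k^4 + 44*k^3 - 168*k^2 + 256*k - 128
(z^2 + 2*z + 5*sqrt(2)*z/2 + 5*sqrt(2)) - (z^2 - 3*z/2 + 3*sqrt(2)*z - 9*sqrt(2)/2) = -sqrt(2)*z/2 + 7*z/2 + 19*sqrt(2)/2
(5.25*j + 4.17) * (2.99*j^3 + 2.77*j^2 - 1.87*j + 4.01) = 15.6975*j^4 + 27.0108*j^3 + 1.7334*j^2 + 13.2546*j + 16.7217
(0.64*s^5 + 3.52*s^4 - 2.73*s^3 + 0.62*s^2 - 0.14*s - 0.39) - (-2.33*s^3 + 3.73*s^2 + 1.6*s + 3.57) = 0.64*s^5 + 3.52*s^4 - 0.4*s^3 - 3.11*s^2 - 1.74*s - 3.96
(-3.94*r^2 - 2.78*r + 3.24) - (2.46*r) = -3.94*r^2 - 5.24*r + 3.24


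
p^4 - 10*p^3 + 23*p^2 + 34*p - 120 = (p - 5)*(p - 4)*(p - 3)*(p + 2)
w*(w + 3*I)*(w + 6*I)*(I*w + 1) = I*w^4 - 8*w^3 - 9*I*w^2 - 18*w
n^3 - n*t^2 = n*(n - t)*(n + t)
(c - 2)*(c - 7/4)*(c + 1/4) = c^3 - 7*c^2/2 + 41*c/16 + 7/8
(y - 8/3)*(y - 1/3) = y^2 - 3*y + 8/9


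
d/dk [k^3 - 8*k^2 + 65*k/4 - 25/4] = 3*k^2 - 16*k + 65/4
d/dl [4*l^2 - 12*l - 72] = 8*l - 12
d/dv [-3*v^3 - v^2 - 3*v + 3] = -9*v^2 - 2*v - 3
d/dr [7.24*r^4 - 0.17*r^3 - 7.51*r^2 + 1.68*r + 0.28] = 28.96*r^3 - 0.51*r^2 - 15.02*r + 1.68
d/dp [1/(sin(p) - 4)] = -cos(p)/(sin(p) - 4)^2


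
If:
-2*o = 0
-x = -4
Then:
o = 0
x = 4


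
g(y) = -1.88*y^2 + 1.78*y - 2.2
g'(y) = 1.78 - 3.76*y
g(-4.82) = -54.46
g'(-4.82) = 19.90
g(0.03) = -2.15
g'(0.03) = 1.67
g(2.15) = -7.06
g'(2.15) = -6.30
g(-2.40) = -17.30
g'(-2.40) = 10.80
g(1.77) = -4.94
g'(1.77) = -4.88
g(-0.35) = -3.05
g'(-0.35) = 3.10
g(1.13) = -2.59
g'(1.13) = -2.47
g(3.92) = -24.11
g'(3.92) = -12.96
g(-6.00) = -80.56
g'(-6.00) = 24.34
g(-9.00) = -170.50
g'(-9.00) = 35.62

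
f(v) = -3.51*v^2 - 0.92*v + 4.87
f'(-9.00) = 62.26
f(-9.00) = -271.16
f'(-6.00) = 41.20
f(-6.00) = -115.97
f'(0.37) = -3.52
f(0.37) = 4.05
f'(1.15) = -8.99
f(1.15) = -0.83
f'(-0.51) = 2.66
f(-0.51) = 4.43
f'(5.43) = -39.04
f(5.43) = -103.62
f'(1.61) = -12.22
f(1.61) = -5.71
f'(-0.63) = 3.50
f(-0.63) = 4.06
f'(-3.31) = 22.32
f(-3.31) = -30.54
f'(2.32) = -17.21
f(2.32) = -16.16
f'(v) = -7.02*v - 0.92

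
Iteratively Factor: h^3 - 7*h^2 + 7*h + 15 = (h - 3)*(h^2 - 4*h - 5) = (h - 5)*(h - 3)*(h + 1)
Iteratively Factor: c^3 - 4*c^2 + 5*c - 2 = (c - 2)*(c^2 - 2*c + 1) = (c - 2)*(c - 1)*(c - 1)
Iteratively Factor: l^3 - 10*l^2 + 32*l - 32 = (l - 4)*(l^2 - 6*l + 8) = (l - 4)^2*(l - 2)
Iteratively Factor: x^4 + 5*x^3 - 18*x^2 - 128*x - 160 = (x + 4)*(x^3 + x^2 - 22*x - 40) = (x + 4)^2*(x^2 - 3*x - 10) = (x + 2)*(x + 4)^2*(x - 5)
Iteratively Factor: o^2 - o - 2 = (o - 2)*(o + 1)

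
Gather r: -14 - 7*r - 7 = -7*r - 21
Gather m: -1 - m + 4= 3 - m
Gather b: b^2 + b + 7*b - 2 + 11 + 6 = b^2 + 8*b + 15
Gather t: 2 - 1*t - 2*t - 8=-3*t - 6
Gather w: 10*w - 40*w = -30*w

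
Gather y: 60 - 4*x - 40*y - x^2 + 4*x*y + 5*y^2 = -x^2 - 4*x + 5*y^2 + y*(4*x - 40) + 60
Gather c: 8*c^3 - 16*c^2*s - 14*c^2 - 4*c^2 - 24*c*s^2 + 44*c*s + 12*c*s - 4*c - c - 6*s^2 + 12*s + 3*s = 8*c^3 + c^2*(-16*s - 18) + c*(-24*s^2 + 56*s - 5) - 6*s^2 + 15*s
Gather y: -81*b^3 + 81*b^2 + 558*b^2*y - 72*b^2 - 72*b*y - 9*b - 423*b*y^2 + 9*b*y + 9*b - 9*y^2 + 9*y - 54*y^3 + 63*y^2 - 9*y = -81*b^3 + 9*b^2 - 54*y^3 + y^2*(54 - 423*b) + y*(558*b^2 - 63*b)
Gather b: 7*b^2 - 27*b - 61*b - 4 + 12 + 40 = 7*b^2 - 88*b + 48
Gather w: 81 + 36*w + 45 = 36*w + 126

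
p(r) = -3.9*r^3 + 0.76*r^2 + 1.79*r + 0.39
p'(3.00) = -98.95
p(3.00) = -92.70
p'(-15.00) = -2653.51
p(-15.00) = 13307.04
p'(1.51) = -22.59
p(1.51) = -8.60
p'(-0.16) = 1.25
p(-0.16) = 0.14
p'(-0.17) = 1.19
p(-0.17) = 0.13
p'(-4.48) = -239.84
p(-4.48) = 358.29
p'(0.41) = 0.45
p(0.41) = 0.98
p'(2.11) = -47.09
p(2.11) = -29.09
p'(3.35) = -124.42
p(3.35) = -131.71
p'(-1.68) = -33.79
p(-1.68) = 18.02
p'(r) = -11.7*r^2 + 1.52*r + 1.79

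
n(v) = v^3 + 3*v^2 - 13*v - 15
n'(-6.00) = 59.00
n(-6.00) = -45.00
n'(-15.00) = 572.00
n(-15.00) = -2520.00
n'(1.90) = 9.23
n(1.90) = -22.01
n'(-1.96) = -13.24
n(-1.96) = 14.48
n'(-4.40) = 18.68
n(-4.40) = 15.10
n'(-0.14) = -13.78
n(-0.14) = -13.12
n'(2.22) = 15.11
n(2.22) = -18.13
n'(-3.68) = 5.55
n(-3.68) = 23.63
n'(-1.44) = -15.42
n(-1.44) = 6.95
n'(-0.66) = -15.65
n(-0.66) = -5.40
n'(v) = 3*v^2 + 6*v - 13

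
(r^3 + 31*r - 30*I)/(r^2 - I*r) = r + I + 30/r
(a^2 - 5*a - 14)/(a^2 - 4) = (a - 7)/(a - 2)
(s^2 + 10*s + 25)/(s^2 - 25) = (s + 5)/(s - 5)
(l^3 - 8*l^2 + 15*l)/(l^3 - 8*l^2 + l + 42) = l*(l - 5)/(l^2 - 5*l - 14)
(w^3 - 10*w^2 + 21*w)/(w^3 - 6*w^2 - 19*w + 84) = w/(w + 4)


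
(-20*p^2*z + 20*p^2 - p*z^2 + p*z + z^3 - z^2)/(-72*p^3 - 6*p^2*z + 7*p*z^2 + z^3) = (-5*p*z + 5*p + z^2 - z)/(-18*p^2 + 3*p*z + z^2)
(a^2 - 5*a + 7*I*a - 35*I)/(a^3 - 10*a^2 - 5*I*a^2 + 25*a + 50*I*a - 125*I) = (a + 7*I)/(a^2 - 5*a*(1 + I) + 25*I)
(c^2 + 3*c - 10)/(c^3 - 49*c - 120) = (c - 2)/(c^2 - 5*c - 24)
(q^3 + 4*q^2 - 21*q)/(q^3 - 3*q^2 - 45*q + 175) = q*(q - 3)/(q^2 - 10*q + 25)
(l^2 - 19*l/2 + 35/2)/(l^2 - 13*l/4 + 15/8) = 4*(l - 7)/(4*l - 3)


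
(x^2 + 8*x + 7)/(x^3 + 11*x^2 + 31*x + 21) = 1/(x + 3)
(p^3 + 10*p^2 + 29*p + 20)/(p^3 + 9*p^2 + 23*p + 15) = (p + 4)/(p + 3)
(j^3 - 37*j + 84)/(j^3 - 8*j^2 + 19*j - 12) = (j + 7)/(j - 1)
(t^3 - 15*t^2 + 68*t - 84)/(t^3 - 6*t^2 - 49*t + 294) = (t - 2)/(t + 7)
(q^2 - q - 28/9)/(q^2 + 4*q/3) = (q - 7/3)/q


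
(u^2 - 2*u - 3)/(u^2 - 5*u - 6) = (u - 3)/(u - 6)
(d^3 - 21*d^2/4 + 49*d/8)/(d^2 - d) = (8*d^2 - 42*d + 49)/(8*(d - 1))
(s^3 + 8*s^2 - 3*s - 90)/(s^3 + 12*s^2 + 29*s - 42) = (s^2 + 2*s - 15)/(s^2 + 6*s - 7)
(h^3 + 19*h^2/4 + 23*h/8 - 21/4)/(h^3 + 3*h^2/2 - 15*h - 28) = (h - 3/4)/(h - 4)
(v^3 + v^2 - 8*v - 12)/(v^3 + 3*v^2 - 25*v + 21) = (v^2 + 4*v + 4)/(v^2 + 6*v - 7)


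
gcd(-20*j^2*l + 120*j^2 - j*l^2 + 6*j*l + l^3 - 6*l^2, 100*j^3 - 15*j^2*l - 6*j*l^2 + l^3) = 20*j^2 + j*l - l^2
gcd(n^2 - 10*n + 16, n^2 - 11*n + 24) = n - 8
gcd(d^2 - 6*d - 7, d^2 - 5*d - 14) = d - 7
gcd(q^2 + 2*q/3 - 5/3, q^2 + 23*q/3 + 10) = q + 5/3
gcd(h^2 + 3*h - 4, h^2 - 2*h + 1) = h - 1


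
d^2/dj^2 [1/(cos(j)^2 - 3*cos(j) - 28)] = (4*sin(j)^4 - 123*sin(j)^2 - 291*cos(j)/4 - 9*cos(3*j)/4 + 45)/(sin(j)^2 + 3*cos(j) + 27)^3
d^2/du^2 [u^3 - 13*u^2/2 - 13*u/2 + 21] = 6*u - 13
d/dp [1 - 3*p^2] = -6*p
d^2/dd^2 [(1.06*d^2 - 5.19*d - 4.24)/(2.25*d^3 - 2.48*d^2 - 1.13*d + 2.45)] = (10.7325*d^6 - 157.64625*d^5 - 67.6485*d^4 + 200.56831*d^3 + 290.176884*d^2 - 120.261696*d - 78.364322)/(11.390625*d^9 - 37.665*d^8 + 24.353325*d^7 + 59.788783*d^6 - 94.256781*d^5 - 1.66944599999999*d^4 + 80.269258*d^3 - 35.273385*d^2 - 20.348475*d + 14.706125)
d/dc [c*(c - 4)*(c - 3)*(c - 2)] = 4*c^3 - 27*c^2 + 52*c - 24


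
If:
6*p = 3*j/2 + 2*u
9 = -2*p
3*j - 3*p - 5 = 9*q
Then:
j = -4*u/3 - 18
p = -9/2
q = -4*u/9 - 91/18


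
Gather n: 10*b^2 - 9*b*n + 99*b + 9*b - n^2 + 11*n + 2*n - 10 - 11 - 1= 10*b^2 + 108*b - n^2 + n*(13 - 9*b) - 22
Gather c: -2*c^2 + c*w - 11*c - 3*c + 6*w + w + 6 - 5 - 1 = -2*c^2 + c*(w - 14) + 7*w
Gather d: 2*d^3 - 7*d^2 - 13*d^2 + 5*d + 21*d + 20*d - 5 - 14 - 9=2*d^3 - 20*d^2 + 46*d - 28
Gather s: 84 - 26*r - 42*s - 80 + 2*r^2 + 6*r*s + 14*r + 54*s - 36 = 2*r^2 - 12*r + s*(6*r + 12) - 32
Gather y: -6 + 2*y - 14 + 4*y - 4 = 6*y - 24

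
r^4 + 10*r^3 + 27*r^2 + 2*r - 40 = (r - 1)*(r + 2)*(r + 4)*(r + 5)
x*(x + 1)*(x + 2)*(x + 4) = x^4 + 7*x^3 + 14*x^2 + 8*x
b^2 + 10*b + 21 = (b + 3)*(b + 7)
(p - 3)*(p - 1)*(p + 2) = p^3 - 2*p^2 - 5*p + 6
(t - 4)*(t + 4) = t^2 - 16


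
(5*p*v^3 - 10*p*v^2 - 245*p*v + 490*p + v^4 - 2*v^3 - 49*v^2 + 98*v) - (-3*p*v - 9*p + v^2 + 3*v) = 5*p*v^3 - 10*p*v^2 - 242*p*v + 499*p + v^4 - 2*v^3 - 50*v^2 + 95*v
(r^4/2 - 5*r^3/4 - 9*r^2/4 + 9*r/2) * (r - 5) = r^5/2 - 15*r^4/4 + 4*r^3 + 63*r^2/4 - 45*r/2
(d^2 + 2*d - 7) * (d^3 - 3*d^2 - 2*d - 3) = d^5 - d^4 - 15*d^3 + 14*d^2 + 8*d + 21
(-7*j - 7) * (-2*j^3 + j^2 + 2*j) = 14*j^4 + 7*j^3 - 21*j^2 - 14*j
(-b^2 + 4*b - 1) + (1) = -b^2 + 4*b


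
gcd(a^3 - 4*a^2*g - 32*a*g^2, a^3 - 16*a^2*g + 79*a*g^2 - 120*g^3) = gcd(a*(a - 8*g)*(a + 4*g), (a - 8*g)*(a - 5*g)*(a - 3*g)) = a - 8*g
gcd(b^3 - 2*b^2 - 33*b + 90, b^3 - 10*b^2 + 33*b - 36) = b - 3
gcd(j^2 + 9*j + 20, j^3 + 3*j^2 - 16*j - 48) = j + 4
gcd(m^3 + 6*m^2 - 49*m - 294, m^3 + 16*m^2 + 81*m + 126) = m^2 + 13*m + 42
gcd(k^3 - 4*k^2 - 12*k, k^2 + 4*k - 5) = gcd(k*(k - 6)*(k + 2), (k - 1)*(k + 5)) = 1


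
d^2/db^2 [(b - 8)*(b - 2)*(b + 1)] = 6*b - 18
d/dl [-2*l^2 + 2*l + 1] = 2 - 4*l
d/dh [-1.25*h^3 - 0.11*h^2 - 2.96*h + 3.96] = -3.75*h^2 - 0.22*h - 2.96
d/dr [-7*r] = -7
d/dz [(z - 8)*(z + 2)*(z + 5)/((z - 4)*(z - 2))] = (z^4 - 12*z^3 + 76*z^2 + 144*z - 848)/(z^4 - 12*z^3 + 52*z^2 - 96*z + 64)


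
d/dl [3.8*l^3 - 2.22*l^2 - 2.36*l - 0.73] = 11.4*l^2 - 4.44*l - 2.36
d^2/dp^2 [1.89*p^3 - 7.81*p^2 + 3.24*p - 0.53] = 11.34*p - 15.62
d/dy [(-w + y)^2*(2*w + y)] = -3*w^2 + 3*y^2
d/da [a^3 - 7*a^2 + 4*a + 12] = 3*a^2 - 14*a + 4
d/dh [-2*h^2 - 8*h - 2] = -4*h - 8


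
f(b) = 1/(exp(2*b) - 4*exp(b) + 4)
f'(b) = (-2*exp(2*b) + 4*exp(b))/(exp(2*b) - 4*exp(b) + 4)^2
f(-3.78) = 0.26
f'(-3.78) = 0.01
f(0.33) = 2.70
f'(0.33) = 12.31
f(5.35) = 0.00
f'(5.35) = -0.00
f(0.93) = 3.50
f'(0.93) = -33.19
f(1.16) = 0.71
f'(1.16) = -3.79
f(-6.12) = 0.25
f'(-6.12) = 0.00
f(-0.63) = 0.46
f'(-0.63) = 0.34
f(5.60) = 0.00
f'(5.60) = -0.00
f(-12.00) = 0.25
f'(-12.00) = 0.00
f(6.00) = 0.00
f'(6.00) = 0.00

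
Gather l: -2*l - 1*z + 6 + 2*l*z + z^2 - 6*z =l*(2*z - 2) + z^2 - 7*z + 6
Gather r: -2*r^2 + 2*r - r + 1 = -2*r^2 + r + 1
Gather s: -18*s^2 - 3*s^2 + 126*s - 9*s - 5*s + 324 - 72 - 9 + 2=-21*s^2 + 112*s + 245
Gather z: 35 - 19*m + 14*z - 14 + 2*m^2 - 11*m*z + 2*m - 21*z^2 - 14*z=2*m^2 - 11*m*z - 17*m - 21*z^2 + 21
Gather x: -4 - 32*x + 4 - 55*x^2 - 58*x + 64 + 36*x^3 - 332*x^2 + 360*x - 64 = 36*x^3 - 387*x^2 + 270*x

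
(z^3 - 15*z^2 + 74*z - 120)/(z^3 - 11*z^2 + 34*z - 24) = (z - 5)/(z - 1)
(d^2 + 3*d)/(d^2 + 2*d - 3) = d/(d - 1)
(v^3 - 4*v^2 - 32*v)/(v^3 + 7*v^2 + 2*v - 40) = v*(v - 8)/(v^2 + 3*v - 10)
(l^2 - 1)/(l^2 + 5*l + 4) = (l - 1)/(l + 4)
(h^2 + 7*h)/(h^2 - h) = (h + 7)/(h - 1)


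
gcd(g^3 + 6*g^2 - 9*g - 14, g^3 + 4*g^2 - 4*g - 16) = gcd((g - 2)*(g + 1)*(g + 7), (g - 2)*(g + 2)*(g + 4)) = g - 2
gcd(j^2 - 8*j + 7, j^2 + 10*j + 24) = 1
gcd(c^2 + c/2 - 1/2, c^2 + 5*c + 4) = c + 1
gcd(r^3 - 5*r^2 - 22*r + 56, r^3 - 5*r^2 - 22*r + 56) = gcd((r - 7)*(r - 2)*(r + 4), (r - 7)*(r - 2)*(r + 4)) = r^3 - 5*r^2 - 22*r + 56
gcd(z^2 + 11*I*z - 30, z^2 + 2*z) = 1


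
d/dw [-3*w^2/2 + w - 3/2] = 1 - 3*w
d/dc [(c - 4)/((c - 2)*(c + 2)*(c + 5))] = (-2*c^3 + 7*c^2 + 40*c - 36)/(c^6 + 10*c^5 + 17*c^4 - 80*c^3 - 184*c^2 + 160*c + 400)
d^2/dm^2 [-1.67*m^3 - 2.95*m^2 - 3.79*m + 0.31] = -10.02*m - 5.9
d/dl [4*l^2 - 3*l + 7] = 8*l - 3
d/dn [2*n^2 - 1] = 4*n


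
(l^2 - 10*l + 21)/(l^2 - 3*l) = (l - 7)/l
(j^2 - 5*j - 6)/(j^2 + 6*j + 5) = (j - 6)/(j + 5)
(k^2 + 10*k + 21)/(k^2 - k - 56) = (k + 3)/(k - 8)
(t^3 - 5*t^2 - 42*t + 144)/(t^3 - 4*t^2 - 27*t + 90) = (t^2 - 2*t - 48)/(t^2 - t - 30)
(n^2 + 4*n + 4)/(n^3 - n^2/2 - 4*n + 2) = 2*(n + 2)/(2*n^2 - 5*n + 2)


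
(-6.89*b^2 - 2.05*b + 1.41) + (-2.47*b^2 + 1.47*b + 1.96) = -9.36*b^2 - 0.58*b + 3.37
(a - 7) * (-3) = 21 - 3*a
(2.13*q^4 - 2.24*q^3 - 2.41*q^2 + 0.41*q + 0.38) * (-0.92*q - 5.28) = -1.9596*q^5 - 9.1856*q^4 + 14.0444*q^3 + 12.3476*q^2 - 2.5144*q - 2.0064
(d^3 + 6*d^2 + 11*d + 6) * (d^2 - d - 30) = d^5 + 5*d^4 - 25*d^3 - 185*d^2 - 336*d - 180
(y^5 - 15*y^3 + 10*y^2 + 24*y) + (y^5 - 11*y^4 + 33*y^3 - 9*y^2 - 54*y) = 2*y^5 - 11*y^4 + 18*y^3 + y^2 - 30*y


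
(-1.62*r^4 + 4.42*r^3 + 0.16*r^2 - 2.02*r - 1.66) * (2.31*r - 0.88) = -3.7422*r^5 + 11.6358*r^4 - 3.52*r^3 - 4.807*r^2 - 2.057*r + 1.4608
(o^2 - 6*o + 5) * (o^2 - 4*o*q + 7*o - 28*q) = o^4 - 4*o^3*q + o^3 - 4*o^2*q - 37*o^2 + 148*o*q + 35*o - 140*q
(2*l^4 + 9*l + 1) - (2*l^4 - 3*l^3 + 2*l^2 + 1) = 3*l^3 - 2*l^2 + 9*l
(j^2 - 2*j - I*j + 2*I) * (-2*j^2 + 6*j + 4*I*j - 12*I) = -2*j^4 + 10*j^3 + 6*I*j^3 - 8*j^2 - 30*I*j^2 - 20*j + 36*I*j + 24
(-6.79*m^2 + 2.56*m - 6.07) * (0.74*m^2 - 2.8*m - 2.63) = -5.0246*m^4 + 20.9064*m^3 + 6.1979*m^2 + 10.2632*m + 15.9641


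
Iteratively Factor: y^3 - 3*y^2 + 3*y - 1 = (y - 1)*(y^2 - 2*y + 1) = (y - 1)^2*(y - 1)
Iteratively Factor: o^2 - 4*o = (o - 4)*(o)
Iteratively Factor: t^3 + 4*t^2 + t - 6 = (t + 2)*(t^2 + 2*t - 3) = (t - 1)*(t + 2)*(t + 3)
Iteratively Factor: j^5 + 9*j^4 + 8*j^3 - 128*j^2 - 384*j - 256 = (j + 4)*(j^4 + 5*j^3 - 12*j^2 - 80*j - 64) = (j + 1)*(j + 4)*(j^3 + 4*j^2 - 16*j - 64) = (j - 4)*(j + 1)*(j + 4)*(j^2 + 8*j + 16) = (j - 4)*(j + 1)*(j + 4)^2*(j + 4)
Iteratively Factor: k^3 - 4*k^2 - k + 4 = (k + 1)*(k^2 - 5*k + 4) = (k - 4)*(k + 1)*(k - 1)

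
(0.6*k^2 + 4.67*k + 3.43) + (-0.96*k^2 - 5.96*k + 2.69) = -0.36*k^2 - 1.29*k + 6.12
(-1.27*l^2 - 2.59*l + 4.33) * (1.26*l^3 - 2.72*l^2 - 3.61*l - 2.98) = -1.6002*l^5 + 0.191*l^4 + 17.0853*l^3 + 1.3569*l^2 - 7.9131*l - 12.9034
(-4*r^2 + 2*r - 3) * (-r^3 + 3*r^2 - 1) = 4*r^5 - 14*r^4 + 9*r^3 - 5*r^2 - 2*r + 3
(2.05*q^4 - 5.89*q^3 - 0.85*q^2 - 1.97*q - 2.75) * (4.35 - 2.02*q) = -4.141*q^5 + 20.8153*q^4 - 23.9045*q^3 + 0.2819*q^2 - 3.0145*q - 11.9625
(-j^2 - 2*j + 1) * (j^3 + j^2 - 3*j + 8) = -j^5 - 3*j^4 + 2*j^3 - j^2 - 19*j + 8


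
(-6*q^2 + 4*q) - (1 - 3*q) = -6*q^2 + 7*q - 1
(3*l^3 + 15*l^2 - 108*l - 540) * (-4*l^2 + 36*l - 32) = -12*l^5 + 48*l^4 + 876*l^3 - 2208*l^2 - 15984*l + 17280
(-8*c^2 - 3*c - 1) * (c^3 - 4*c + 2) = -8*c^5 - 3*c^4 + 31*c^3 - 4*c^2 - 2*c - 2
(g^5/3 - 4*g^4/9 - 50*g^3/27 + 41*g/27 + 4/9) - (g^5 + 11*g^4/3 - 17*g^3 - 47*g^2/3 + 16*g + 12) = -2*g^5/3 - 37*g^4/9 + 409*g^3/27 + 47*g^2/3 - 391*g/27 - 104/9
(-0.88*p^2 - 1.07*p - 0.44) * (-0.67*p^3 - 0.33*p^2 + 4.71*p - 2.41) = 0.5896*p^5 + 1.0073*p^4 - 3.4969*p^3 - 2.7737*p^2 + 0.5063*p + 1.0604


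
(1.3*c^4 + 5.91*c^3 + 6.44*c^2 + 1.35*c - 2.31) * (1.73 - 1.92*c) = -2.496*c^5 - 9.0982*c^4 - 2.1405*c^3 + 8.5492*c^2 + 6.7707*c - 3.9963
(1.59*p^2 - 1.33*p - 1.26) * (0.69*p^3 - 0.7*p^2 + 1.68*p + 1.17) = 1.0971*p^5 - 2.0307*p^4 + 2.7328*p^3 + 0.5079*p^2 - 3.6729*p - 1.4742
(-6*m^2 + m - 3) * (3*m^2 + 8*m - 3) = -18*m^4 - 45*m^3 + 17*m^2 - 27*m + 9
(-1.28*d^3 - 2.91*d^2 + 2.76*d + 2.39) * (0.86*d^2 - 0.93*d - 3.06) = -1.1008*d^5 - 1.3122*d^4 + 8.9967*d^3 + 8.3932*d^2 - 10.6683*d - 7.3134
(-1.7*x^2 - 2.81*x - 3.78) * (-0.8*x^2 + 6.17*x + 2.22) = 1.36*x^4 - 8.241*x^3 - 18.0877*x^2 - 29.5608*x - 8.3916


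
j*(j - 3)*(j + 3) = j^3 - 9*j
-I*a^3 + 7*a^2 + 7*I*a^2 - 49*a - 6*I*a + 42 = (a - 6)*(a + 7*I)*(-I*a + I)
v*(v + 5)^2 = v^3 + 10*v^2 + 25*v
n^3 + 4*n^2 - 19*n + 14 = (n - 2)*(n - 1)*(n + 7)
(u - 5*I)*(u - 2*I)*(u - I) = u^3 - 8*I*u^2 - 17*u + 10*I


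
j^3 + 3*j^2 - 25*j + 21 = (j - 3)*(j - 1)*(j + 7)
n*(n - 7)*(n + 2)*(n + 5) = n^4 - 39*n^2 - 70*n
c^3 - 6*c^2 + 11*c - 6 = (c - 3)*(c - 2)*(c - 1)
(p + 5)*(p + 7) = p^2 + 12*p + 35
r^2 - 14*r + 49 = (r - 7)^2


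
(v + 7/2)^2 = v^2 + 7*v + 49/4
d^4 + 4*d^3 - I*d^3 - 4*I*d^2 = d^2*(d + 4)*(d - I)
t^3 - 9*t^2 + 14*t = t*(t - 7)*(t - 2)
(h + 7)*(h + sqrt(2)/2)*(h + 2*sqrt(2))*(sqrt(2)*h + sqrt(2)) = sqrt(2)*h^4 + 5*h^3 + 8*sqrt(2)*h^3 + 9*sqrt(2)*h^2 + 40*h^2 + 16*sqrt(2)*h + 35*h + 14*sqrt(2)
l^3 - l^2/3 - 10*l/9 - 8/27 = (l - 4/3)*(l + 1/3)*(l + 2/3)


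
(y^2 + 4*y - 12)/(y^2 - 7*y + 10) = (y + 6)/(y - 5)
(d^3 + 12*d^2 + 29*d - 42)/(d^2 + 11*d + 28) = (d^2 + 5*d - 6)/(d + 4)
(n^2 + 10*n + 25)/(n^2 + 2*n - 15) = (n + 5)/(n - 3)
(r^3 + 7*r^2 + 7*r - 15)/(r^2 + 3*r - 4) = (r^2 + 8*r + 15)/(r + 4)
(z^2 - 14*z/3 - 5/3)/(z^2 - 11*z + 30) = (z + 1/3)/(z - 6)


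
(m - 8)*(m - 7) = m^2 - 15*m + 56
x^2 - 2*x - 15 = (x - 5)*(x + 3)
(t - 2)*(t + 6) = t^2 + 4*t - 12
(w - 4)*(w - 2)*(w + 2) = w^3 - 4*w^2 - 4*w + 16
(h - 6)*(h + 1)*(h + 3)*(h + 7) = h^4 + 5*h^3 - 35*h^2 - 165*h - 126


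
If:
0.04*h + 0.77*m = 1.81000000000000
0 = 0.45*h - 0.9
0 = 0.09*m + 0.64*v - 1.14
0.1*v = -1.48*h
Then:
No Solution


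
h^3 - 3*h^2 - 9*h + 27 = (h - 3)^2*(h + 3)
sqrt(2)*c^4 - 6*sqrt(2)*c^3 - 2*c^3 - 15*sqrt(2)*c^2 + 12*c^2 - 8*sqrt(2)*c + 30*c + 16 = (c - 8)*(c + 1)*(c - sqrt(2))*(sqrt(2)*c + sqrt(2))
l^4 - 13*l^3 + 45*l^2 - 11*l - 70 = (l - 7)*(l - 5)*(l - 2)*(l + 1)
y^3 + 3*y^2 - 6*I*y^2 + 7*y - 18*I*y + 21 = (y + 3)*(y - 7*I)*(y + I)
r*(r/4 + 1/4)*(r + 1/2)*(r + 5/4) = r^4/4 + 11*r^3/16 + 19*r^2/32 + 5*r/32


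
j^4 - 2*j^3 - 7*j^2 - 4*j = j*(j - 4)*(j + 1)^2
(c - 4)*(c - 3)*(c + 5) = c^3 - 2*c^2 - 23*c + 60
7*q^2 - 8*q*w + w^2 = (-7*q + w)*(-q + w)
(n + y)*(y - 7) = n*y - 7*n + y^2 - 7*y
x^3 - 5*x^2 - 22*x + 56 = (x - 7)*(x - 2)*(x + 4)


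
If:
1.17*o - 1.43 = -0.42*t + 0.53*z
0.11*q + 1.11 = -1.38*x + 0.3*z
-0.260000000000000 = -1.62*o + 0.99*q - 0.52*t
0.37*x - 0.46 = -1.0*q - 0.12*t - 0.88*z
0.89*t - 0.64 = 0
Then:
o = 0.70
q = 1.26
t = 0.72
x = -1.03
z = -0.58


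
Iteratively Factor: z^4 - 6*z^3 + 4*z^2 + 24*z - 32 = (z + 2)*(z^3 - 8*z^2 + 20*z - 16) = (z - 4)*(z + 2)*(z^2 - 4*z + 4) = (z - 4)*(z - 2)*(z + 2)*(z - 2)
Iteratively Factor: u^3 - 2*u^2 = (u)*(u^2 - 2*u) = u*(u - 2)*(u)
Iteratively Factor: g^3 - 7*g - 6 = (g + 2)*(g^2 - 2*g - 3) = (g - 3)*(g + 2)*(g + 1)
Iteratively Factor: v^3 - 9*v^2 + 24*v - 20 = (v - 2)*(v^2 - 7*v + 10) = (v - 2)^2*(v - 5)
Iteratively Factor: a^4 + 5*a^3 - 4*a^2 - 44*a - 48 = (a + 4)*(a^3 + a^2 - 8*a - 12) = (a + 2)*(a + 4)*(a^2 - a - 6) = (a + 2)^2*(a + 4)*(a - 3)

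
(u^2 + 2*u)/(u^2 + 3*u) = (u + 2)/(u + 3)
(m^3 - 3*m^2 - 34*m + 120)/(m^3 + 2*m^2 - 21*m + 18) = (m^2 - 9*m + 20)/(m^2 - 4*m + 3)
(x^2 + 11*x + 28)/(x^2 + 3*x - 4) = (x + 7)/(x - 1)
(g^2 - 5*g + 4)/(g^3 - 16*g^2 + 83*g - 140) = (g - 1)/(g^2 - 12*g + 35)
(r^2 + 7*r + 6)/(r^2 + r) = (r + 6)/r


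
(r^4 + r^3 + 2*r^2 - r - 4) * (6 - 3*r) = -3*r^5 + 3*r^4 + 15*r^2 + 6*r - 24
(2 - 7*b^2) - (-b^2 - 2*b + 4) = -6*b^2 + 2*b - 2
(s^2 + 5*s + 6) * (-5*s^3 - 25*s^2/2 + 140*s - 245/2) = -5*s^5 - 75*s^4/2 + 95*s^3/2 + 1005*s^2/2 + 455*s/2 - 735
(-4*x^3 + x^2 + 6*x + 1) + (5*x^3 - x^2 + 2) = x^3 + 6*x + 3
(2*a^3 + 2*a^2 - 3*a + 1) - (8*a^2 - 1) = 2*a^3 - 6*a^2 - 3*a + 2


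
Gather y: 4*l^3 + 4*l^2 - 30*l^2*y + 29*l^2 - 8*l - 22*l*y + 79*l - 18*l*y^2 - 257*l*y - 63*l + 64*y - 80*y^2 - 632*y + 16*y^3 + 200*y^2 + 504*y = 4*l^3 + 33*l^2 + 8*l + 16*y^3 + y^2*(120 - 18*l) + y*(-30*l^2 - 279*l - 64)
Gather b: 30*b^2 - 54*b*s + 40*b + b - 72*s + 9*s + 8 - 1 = 30*b^2 + b*(41 - 54*s) - 63*s + 7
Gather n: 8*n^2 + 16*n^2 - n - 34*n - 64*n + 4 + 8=24*n^2 - 99*n + 12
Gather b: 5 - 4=1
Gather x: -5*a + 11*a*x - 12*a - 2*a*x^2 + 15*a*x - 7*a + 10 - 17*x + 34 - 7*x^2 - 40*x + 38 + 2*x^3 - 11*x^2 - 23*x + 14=-24*a + 2*x^3 + x^2*(-2*a - 18) + x*(26*a - 80) + 96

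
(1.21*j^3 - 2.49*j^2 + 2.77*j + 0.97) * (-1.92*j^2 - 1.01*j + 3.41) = -2.3232*j^5 + 3.5587*j^4 + 1.3226*j^3 - 13.151*j^2 + 8.466*j + 3.3077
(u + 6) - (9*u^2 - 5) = -9*u^2 + u + 11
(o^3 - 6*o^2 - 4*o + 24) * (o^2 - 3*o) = o^5 - 9*o^4 + 14*o^3 + 36*o^2 - 72*o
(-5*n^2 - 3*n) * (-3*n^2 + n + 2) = 15*n^4 + 4*n^3 - 13*n^2 - 6*n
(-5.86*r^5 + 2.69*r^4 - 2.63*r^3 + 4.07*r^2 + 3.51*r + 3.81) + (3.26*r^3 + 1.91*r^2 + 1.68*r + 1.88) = -5.86*r^5 + 2.69*r^4 + 0.63*r^3 + 5.98*r^2 + 5.19*r + 5.69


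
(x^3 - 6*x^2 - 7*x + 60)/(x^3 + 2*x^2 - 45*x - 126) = (x^2 - 9*x + 20)/(x^2 - x - 42)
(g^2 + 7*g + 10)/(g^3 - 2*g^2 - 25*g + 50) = (g + 2)/(g^2 - 7*g + 10)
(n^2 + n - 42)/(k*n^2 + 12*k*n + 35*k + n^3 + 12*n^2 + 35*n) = (n - 6)/(k*n + 5*k + n^2 + 5*n)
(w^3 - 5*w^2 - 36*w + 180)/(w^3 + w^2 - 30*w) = (w - 6)/w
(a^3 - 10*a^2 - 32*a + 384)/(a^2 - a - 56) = (a^2 - 2*a - 48)/(a + 7)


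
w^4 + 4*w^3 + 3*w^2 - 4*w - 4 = (w - 1)*(w + 1)*(w + 2)^2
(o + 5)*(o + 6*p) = o^2 + 6*o*p + 5*o + 30*p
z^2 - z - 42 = (z - 7)*(z + 6)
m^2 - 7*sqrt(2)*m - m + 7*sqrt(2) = (m - 1)*(m - 7*sqrt(2))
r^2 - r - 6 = (r - 3)*(r + 2)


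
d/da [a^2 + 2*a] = 2*a + 2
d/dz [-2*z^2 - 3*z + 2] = -4*z - 3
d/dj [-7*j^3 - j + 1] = -21*j^2 - 1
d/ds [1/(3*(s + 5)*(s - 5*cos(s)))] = -(s + (s + 5)*(5*sin(s) + 1) - 5*cos(s))/(3*(s + 5)^2*(s - 5*cos(s))^2)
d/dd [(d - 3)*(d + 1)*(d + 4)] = 3*d^2 + 4*d - 11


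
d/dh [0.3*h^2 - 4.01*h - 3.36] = 0.6*h - 4.01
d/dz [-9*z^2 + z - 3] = 1 - 18*z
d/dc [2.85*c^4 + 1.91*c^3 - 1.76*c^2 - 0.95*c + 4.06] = 11.4*c^3 + 5.73*c^2 - 3.52*c - 0.95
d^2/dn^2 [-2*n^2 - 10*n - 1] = -4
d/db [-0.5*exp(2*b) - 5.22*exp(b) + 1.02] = (-1.0*exp(b) - 5.22)*exp(b)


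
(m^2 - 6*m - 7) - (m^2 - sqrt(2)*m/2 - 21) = -6*m + sqrt(2)*m/2 + 14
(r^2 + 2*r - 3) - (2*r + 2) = r^2 - 5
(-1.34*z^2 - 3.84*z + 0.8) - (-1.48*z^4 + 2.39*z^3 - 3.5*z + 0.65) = 1.48*z^4 - 2.39*z^3 - 1.34*z^2 - 0.34*z + 0.15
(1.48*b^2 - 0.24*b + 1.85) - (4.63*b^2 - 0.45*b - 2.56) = -3.15*b^2 + 0.21*b + 4.41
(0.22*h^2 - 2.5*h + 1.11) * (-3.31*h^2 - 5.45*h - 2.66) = -0.7282*h^4 + 7.076*h^3 + 9.3657*h^2 + 0.600499999999999*h - 2.9526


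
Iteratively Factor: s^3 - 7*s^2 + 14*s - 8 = (s - 1)*(s^2 - 6*s + 8) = (s - 2)*(s - 1)*(s - 4)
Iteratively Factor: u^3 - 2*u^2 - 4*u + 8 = (u + 2)*(u^2 - 4*u + 4) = (u - 2)*(u + 2)*(u - 2)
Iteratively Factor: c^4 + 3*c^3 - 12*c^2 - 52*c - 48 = (c - 4)*(c^3 + 7*c^2 + 16*c + 12) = (c - 4)*(c + 2)*(c^2 + 5*c + 6) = (c - 4)*(c + 2)^2*(c + 3)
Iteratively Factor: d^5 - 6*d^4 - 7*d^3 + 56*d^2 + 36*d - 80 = (d - 1)*(d^4 - 5*d^3 - 12*d^2 + 44*d + 80) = (d - 1)*(d + 2)*(d^3 - 7*d^2 + 2*d + 40) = (d - 5)*(d - 1)*(d + 2)*(d^2 - 2*d - 8) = (d - 5)*(d - 1)*(d + 2)^2*(d - 4)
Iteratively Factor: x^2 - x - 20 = (x - 5)*(x + 4)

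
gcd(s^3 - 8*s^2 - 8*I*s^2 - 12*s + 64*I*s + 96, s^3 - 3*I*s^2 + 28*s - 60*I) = s^2 - 8*I*s - 12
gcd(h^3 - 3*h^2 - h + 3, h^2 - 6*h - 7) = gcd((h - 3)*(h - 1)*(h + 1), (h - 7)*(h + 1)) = h + 1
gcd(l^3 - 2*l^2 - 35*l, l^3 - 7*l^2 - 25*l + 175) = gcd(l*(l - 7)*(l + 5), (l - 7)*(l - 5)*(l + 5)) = l^2 - 2*l - 35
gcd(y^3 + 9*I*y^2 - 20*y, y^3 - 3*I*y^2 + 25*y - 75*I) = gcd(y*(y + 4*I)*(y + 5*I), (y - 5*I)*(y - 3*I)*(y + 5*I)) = y + 5*I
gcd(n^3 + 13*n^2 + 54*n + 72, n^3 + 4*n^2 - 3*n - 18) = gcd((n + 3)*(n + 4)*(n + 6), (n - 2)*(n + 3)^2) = n + 3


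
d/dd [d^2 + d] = 2*d + 1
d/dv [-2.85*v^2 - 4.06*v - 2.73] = -5.7*v - 4.06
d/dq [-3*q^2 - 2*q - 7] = -6*q - 2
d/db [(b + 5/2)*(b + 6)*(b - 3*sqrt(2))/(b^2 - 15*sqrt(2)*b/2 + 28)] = (4*b^4 - 60*sqrt(2)*b^3 - 153*sqrt(2)*b^2 + 456*b^2 - 312*sqrt(2)*b + 1904*b - 2856*sqrt(2) - 1020)/(2*(2*b^4 - 30*sqrt(2)*b^3 + 337*b^2 - 840*sqrt(2)*b + 1568))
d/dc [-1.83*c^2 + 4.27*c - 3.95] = 4.27 - 3.66*c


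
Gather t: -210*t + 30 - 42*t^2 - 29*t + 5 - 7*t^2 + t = -49*t^2 - 238*t + 35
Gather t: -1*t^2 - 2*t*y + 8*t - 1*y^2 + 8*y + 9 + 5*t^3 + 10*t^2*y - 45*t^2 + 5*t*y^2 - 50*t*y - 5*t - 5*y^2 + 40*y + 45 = 5*t^3 + t^2*(10*y - 46) + t*(5*y^2 - 52*y + 3) - 6*y^2 + 48*y + 54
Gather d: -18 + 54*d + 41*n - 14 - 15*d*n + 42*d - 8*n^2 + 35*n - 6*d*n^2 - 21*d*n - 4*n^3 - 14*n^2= d*(-6*n^2 - 36*n + 96) - 4*n^3 - 22*n^2 + 76*n - 32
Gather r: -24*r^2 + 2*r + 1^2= -24*r^2 + 2*r + 1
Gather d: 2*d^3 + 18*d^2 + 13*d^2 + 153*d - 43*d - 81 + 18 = 2*d^3 + 31*d^2 + 110*d - 63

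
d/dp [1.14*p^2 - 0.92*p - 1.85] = 2.28*p - 0.92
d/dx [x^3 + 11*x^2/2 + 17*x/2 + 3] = 3*x^2 + 11*x + 17/2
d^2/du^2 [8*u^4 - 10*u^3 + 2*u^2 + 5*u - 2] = 96*u^2 - 60*u + 4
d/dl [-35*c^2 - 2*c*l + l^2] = -2*c + 2*l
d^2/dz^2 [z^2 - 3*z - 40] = 2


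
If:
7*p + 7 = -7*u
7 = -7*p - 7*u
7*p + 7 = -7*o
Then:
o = u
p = -u - 1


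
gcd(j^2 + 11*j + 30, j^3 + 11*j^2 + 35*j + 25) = j + 5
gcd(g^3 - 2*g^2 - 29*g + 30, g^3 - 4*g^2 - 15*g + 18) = g^2 - 7*g + 6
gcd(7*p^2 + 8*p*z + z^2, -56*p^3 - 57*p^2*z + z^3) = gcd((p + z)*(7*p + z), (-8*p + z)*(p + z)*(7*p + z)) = 7*p^2 + 8*p*z + z^2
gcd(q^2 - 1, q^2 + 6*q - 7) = q - 1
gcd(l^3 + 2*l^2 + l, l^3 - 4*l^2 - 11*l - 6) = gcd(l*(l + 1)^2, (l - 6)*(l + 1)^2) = l^2 + 2*l + 1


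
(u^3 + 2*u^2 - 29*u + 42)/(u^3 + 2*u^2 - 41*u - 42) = (u^2 - 5*u + 6)/(u^2 - 5*u - 6)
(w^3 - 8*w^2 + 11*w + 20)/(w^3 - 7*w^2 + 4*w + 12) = (w^2 - 9*w + 20)/(w^2 - 8*w + 12)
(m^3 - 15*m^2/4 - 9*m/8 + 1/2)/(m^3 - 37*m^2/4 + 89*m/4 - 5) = (m + 1/2)/(m - 5)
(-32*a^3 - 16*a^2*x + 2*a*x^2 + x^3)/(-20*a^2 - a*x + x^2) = (-8*a^2 - 2*a*x + x^2)/(-5*a + x)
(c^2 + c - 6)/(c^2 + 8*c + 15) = (c - 2)/(c + 5)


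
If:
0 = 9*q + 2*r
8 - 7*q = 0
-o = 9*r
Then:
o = 324/7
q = 8/7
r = -36/7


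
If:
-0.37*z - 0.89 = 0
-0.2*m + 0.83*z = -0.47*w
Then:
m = 2.35*w - 9.98243243243243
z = -2.41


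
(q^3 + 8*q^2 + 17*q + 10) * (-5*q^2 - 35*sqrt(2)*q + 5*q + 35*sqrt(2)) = -5*q^5 - 35*sqrt(2)*q^4 - 35*q^4 - 245*sqrt(2)*q^3 - 45*q^3 - 315*sqrt(2)*q^2 + 35*q^2 + 50*q + 245*sqrt(2)*q + 350*sqrt(2)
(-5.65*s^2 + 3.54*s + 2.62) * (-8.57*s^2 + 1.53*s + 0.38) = 48.4205*s^4 - 38.9823*s^3 - 19.1842*s^2 + 5.3538*s + 0.9956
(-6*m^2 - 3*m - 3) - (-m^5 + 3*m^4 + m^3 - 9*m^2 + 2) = m^5 - 3*m^4 - m^3 + 3*m^2 - 3*m - 5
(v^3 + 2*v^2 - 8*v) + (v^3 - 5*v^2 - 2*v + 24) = 2*v^3 - 3*v^2 - 10*v + 24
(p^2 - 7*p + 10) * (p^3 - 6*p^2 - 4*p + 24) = p^5 - 13*p^4 + 48*p^3 - 8*p^2 - 208*p + 240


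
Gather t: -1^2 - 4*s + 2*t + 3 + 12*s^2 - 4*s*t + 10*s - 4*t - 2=12*s^2 + 6*s + t*(-4*s - 2)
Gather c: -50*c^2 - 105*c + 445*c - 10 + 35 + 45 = -50*c^2 + 340*c + 70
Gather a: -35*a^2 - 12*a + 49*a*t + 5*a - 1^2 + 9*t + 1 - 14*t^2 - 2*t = -35*a^2 + a*(49*t - 7) - 14*t^2 + 7*t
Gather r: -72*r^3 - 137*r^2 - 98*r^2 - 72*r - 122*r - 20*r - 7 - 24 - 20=-72*r^3 - 235*r^2 - 214*r - 51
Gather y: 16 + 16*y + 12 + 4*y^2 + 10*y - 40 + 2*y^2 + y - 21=6*y^2 + 27*y - 33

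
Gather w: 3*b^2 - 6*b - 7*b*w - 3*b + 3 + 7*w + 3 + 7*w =3*b^2 - 9*b + w*(14 - 7*b) + 6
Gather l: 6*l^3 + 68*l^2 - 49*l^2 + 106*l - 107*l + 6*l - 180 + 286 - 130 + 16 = 6*l^3 + 19*l^2 + 5*l - 8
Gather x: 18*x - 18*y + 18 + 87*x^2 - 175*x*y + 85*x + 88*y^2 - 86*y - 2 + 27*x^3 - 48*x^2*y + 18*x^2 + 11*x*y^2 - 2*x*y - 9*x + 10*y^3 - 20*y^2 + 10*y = 27*x^3 + x^2*(105 - 48*y) + x*(11*y^2 - 177*y + 94) + 10*y^3 + 68*y^2 - 94*y + 16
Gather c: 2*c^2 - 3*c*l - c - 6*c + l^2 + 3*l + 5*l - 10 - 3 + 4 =2*c^2 + c*(-3*l - 7) + l^2 + 8*l - 9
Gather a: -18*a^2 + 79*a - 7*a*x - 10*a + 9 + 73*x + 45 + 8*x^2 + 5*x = -18*a^2 + a*(69 - 7*x) + 8*x^2 + 78*x + 54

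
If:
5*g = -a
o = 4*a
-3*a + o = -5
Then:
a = -5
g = 1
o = -20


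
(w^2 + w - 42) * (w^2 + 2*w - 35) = w^4 + 3*w^3 - 75*w^2 - 119*w + 1470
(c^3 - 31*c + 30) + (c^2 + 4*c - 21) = c^3 + c^2 - 27*c + 9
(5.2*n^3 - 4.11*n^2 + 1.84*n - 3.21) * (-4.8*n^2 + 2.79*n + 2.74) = -24.96*n^5 + 34.236*n^4 - 6.0509*n^3 + 9.2802*n^2 - 3.9143*n - 8.7954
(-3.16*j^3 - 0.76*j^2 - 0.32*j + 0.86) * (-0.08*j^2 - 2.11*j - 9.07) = 0.2528*j^5 + 6.7284*j^4 + 30.2904*j^3 + 7.4996*j^2 + 1.0878*j - 7.8002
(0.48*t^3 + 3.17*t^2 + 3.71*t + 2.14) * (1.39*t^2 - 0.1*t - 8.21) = 0.6672*t^5 + 4.3583*t^4 + 0.899099999999999*t^3 - 23.4221*t^2 - 30.6731*t - 17.5694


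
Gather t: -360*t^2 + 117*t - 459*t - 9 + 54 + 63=-360*t^2 - 342*t + 108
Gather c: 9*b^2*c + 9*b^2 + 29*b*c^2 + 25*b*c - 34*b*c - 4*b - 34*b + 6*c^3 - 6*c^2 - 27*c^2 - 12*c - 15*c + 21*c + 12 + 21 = 9*b^2 - 38*b + 6*c^3 + c^2*(29*b - 33) + c*(9*b^2 - 9*b - 6) + 33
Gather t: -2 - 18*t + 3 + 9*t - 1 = -9*t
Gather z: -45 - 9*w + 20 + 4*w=-5*w - 25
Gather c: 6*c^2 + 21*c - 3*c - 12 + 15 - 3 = 6*c^2 + 18*c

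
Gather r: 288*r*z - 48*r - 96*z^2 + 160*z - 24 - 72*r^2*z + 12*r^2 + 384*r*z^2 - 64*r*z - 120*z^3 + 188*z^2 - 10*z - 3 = r^2*(12 - 72*z) + r*(384*z^2 + 224*z - 48) - 120*z^3 + 92*z^2 + 150*z - 27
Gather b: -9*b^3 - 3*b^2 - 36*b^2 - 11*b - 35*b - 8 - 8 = -9*b^3 - 39*b^2 - 46*b - 16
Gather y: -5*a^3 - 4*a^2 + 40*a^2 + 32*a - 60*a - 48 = -5*a^3 + 36*a^2 - 28*a - 48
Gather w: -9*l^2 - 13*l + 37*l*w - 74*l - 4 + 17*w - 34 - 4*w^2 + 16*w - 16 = -9*l^2 - 87*l - 4*w^2 + w*(37*l + 33) - 54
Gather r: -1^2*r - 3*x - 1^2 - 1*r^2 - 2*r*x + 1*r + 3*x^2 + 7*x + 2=-r^2 - 2*r*x + 3*x^2 + 4*x + 1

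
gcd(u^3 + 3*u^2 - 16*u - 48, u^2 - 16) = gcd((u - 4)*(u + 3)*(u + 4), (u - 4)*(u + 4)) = u^2 - 16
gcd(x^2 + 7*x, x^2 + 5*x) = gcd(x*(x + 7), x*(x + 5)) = x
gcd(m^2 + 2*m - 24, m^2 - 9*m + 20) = m - 4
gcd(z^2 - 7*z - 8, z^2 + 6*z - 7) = 1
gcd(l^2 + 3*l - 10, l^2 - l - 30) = l + 5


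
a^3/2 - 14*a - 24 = (a/2 + 1)*(a - 6)*(a + 4)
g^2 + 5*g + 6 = (g + 2)*(g + 3)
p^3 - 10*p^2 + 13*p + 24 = (p - 8)*(p - 3)*(p + 1)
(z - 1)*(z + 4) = z^2 + 3*z - 4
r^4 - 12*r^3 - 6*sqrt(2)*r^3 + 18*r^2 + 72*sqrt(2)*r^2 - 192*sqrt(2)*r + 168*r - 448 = (r - 8)*(r - 4)*(r - 7*sqrt(2))*(r + sqrt(2))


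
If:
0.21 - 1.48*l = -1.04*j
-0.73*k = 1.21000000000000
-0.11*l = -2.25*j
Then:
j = 0.01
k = -1.66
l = 0.15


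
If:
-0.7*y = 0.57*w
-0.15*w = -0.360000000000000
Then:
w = 2.40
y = -1.95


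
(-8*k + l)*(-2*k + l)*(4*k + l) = 64*k^3 - 24*k^2*l - 6*k*l^2 + l^3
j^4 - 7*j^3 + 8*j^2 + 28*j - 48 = (j - 4)*(j - 3)*(j - 2)*(j + 2)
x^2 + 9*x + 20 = (x + 4)*(x + 5)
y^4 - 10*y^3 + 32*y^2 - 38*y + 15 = (y - 5)*(y - 3)*(y - 1)^2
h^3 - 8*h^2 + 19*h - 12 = (h - 4)*(h - 3)*(h - 1)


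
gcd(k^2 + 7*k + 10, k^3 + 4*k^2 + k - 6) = k + 2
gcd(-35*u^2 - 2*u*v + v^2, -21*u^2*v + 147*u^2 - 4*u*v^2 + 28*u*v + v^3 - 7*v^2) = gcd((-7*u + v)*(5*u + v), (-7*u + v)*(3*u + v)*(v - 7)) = 7*u - v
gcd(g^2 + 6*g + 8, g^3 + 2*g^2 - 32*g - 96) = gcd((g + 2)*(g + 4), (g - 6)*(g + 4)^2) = g + 4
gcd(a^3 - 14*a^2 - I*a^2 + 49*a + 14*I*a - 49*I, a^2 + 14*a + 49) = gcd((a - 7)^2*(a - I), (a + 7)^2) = 1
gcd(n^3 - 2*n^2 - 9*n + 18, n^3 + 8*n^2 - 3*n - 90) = n - 3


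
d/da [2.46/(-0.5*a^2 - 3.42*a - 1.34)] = (2.46*a + 8.4132)/(0.5*a^2 + 3.42*a + 1.34)^2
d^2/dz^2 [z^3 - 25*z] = 6*z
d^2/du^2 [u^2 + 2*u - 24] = 2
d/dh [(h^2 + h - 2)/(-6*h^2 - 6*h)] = (-2*h - 1)/(3*h^2*(h^2 + 2*h + 1))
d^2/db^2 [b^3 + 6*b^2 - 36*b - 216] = 6*b + 12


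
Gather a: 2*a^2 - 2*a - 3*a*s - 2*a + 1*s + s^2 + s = 2*a^2 + a*(-3*s - 4) + s^2 + 2*s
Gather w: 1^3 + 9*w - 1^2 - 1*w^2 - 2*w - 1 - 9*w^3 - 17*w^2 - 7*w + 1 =-9*w^3 - 18*w^2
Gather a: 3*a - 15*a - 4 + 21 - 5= 12 - 12*a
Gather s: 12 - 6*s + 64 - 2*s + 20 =96 - 8*s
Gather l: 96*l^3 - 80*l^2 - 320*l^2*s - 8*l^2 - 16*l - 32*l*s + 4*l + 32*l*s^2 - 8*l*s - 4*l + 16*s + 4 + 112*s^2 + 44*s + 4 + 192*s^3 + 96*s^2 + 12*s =96*l^3 + l^2*(-320*s - 88) + l*(32*s^2 - 40*s - 16) + 192*s^3 + 208*s^2 + 72*s + 8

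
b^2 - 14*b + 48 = (b - 8)*(b - 6)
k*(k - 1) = k^2 - k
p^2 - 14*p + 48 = (p - 8)*(p - 6)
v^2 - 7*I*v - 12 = (v - 4*I)*(v - 3*I)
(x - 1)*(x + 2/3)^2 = x^3 + x^2/3 - 8*x/9 - 4/9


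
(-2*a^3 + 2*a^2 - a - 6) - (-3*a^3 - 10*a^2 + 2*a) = a^3 + 12*a^2 - 3*a - 6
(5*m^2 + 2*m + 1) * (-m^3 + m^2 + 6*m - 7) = -5*m^5 + 3*m^4 + 31*m^3 - 22*m^2 - 8*m - 7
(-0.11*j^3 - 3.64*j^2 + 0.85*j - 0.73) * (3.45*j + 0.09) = -0.3795*j^4 - 12.5679*j^3 + 2.6049*j^2 - 2.442*j - 0.0657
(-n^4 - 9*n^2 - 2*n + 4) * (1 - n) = n^5 - n^4 + 9*n^3 - 7*n^2 - 6*n + 4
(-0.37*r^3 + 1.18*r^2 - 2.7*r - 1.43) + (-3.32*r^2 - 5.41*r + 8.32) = -0.37*r^3 - 2.14*r^2 - 8.11*r + 6.89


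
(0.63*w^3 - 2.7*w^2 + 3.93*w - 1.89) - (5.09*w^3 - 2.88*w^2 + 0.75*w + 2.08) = -4.46*w^3 + 0.18*w^2 + 3.18*w - 3.97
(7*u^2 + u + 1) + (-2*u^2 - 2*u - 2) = 5*u^2 - u - 1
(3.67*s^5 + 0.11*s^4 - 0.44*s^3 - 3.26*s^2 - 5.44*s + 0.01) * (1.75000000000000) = 6.4225*s^5 + 0.1925*s^4 - 0.77*s^3 - 5.705*s^2 - 9.52*s + 0.0175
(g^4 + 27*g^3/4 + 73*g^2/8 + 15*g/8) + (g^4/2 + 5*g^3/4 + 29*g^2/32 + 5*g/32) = 3*g^4/2 + 8*g^3 + 321*g^2/32 + 65*g/32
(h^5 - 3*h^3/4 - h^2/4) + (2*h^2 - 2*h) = h^5 - 3*h^3/4 + 7*h^2/4 - 2*h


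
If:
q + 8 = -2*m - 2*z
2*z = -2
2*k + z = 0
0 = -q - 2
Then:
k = 1/2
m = -2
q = -2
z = -1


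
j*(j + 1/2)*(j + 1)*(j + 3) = j^4 + 9*j^3/2 + 5*j^2 + 3*j/2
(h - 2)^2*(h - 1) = h^3 - 5*h^2 + 8*h - 4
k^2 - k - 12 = (k - 4)*(k + 3)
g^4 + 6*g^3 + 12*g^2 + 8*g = g*(g + 2)^3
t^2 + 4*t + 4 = (t + 2)^2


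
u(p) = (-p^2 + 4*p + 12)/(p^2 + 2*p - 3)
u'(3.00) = -1.00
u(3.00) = 1.25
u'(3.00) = -1.00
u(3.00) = 1.25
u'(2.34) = -2.17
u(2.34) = 2.22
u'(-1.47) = -1.58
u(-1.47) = -1.05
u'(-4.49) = -1.14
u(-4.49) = -3.19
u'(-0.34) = -2.41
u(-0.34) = -2.95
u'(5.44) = -0.22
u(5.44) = 0.11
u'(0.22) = -6.38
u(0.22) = -5.11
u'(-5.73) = -0.38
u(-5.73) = -2.38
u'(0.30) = -7.86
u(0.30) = -5.68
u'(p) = (4 - 2*p)/(p^2 + 2*p - 3) + (-2*p - 2)*(-p^2 + 4*p + 12)/(p^2 + 2*p - 3)^2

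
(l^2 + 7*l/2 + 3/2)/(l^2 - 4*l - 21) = (l + 1/2)/(l - 7)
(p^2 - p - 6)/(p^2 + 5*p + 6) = (p - 3)/(p + 3)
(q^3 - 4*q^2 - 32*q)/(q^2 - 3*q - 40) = q*(q + 4)/(q + 5)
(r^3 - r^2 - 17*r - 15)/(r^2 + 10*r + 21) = (r^2 - 4*r - 5)/(r + 7)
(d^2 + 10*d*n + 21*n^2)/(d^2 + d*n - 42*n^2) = (d + 3*n)/(d - 6*n)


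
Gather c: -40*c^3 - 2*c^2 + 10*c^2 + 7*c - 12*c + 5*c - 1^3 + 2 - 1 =-40*c^3 + 8*c^2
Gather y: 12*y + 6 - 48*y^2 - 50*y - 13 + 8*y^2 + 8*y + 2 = -40*y^2 - 30*y - 5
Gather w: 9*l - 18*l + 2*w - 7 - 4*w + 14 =-9*l - 2*w + 7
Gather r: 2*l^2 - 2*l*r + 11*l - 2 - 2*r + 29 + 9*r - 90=2*l^2 + 11*l + r*(7 - 2*l) - 63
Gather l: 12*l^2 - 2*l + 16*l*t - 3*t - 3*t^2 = 12*l^2 + l*(16*t - 2) - 3*t^2 - 3*t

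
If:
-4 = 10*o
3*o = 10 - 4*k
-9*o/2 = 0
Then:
No Solution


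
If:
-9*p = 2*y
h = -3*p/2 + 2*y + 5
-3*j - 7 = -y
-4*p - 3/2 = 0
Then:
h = 143/16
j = -85/48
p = -3/8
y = 27/16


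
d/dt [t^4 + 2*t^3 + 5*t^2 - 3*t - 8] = 4*t^3 + 6*t^2 + 10*t - 3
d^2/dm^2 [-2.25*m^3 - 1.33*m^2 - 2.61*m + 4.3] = -13.5*m - 2.66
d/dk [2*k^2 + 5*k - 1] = 4*k + 5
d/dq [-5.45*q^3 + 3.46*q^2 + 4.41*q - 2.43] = -16.35*q^2 + 6.92*q + 4.41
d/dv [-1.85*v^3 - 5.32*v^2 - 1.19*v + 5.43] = -5.55*v^2 - 10.64*v - 1.19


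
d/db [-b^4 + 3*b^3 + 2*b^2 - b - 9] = -4*b^3 + 9*b^2 + 4*b - 1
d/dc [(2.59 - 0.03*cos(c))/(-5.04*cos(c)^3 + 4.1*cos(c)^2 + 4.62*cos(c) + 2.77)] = (0.3024*cos(c)^3 - 39.2838*cos(c)^2 + 21.238*cos(c) + 12.0489)*sin(c)/(25.4016*cos(c)^6 - 41.328*cos(c)^5 - 29.7596*cos(c)^4 + 9.9624*cos(c)^3 + 44.0584*cos(c)^2 + 25.5948*cos(c) + 7.6729)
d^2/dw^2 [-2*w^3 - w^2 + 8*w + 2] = -12*w - 2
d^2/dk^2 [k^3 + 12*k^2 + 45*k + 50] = 6*k + 24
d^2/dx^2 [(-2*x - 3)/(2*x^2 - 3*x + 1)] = 2*(12*x*(2*x^2 - 3*x + 1) - (2*x + 3)*(4*x - 3)^2)/(2*x^2 - 3*x + 1)^3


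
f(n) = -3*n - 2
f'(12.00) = -3.00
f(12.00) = -38.00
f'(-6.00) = -3.00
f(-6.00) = 16.00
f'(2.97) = -3.00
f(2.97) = -10.91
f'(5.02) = -3.00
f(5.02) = -17.06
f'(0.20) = -3.00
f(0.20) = -2.60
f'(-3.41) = -3.00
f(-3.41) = 8.23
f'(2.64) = -3.00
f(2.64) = -9.92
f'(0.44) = -3.00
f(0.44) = -3.32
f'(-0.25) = -3.00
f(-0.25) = -1.25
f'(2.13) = -3.00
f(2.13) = -8.39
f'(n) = -3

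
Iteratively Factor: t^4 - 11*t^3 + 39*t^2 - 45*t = (t)*(t^3 - 11*t^2 + 39*t - 45) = t*(t - 5)*(t^2 - 6*t + 9) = t*(t - 5)*(t - 3)*(t - 3)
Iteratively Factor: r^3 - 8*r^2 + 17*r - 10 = (r - 5)*(r^2 - 3*r + 2) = (r - 5)*(r - 2)*(r - 1)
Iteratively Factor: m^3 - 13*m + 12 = (m - 3)*(m^2 + 3*m - 4) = (m - 3)*(m - 1)*(m + 4)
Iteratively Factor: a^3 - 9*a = (a + 3)*(a^2 - 3*a) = a*(a + 3)*(a - 3)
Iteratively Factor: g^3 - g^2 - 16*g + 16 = (g + 4)*(g^2 - 5*g + 4) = (g - 4)*(g + 4)*(g - 1)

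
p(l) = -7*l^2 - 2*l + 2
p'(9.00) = -128.00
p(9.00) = -583.00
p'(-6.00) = 82.00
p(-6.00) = -238.00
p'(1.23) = -19.22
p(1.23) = -11.05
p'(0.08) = -3.12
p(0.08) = 1.80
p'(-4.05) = 54.70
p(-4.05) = -104.72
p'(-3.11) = 41.54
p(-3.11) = -59.48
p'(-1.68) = 21.52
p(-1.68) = -14.40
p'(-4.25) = 57.50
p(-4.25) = -115.94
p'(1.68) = -25.52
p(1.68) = -21.12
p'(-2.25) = 29.50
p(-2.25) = -28.94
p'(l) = -14*l - 2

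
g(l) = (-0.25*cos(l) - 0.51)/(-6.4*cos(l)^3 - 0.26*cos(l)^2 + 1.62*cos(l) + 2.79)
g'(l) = (-0.25*cos(l) - 0.51)*(-19.2*sin(l)*cos(l)^2 - 0.52*sin(l)*cos(l) + 1.62*sin(l))/(-6.4*cos(l)^3 - 0.26*cos(l)^2 + 1.62*cos(l) + 2.79)^2 + 0.25*sin(l)/(-6.4*cos(l)^3 - 0.26*cos(l)^2 + 1.62*cos(l) + 2.79)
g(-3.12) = -0.04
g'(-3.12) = -0.00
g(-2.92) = -0.04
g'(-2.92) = -0.03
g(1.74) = -0.18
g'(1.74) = 0.01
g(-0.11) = 0.35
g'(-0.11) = -0.31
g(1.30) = -0.19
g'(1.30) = 0.07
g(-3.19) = -0.04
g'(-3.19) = 0.01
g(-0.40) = 0.79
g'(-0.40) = -4.85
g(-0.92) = -0.29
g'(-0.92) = -0.68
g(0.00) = 0.34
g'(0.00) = 0.00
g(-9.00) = -0.05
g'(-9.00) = -0.06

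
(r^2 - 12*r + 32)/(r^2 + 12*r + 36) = (r^2 - 12*r + 32)/(r^2 + 12*r + 36)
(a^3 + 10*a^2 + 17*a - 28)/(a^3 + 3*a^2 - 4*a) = (a + 7)/a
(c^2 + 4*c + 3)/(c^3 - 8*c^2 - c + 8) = (c + 3)/(c^2 - 9*c + 8)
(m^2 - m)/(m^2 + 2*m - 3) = m/(m + 3)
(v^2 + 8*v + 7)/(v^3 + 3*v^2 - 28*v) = (v + 1)/(v*(v - 4))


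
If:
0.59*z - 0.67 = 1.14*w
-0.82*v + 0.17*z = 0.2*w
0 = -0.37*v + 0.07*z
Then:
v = 0.25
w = 0.10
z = 1.33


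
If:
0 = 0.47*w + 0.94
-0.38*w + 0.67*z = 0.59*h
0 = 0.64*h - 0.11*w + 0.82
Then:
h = -1.62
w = -2.00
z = -2.57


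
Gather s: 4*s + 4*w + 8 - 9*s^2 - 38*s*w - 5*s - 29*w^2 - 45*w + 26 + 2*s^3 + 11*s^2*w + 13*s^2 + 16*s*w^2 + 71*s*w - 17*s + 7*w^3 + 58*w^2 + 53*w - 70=2*s^3 + s^2*(11*w + 4) + s*(16*w^2 + 33*w - 18) + 7*w^3 + 29*w^2 + 12*w - 36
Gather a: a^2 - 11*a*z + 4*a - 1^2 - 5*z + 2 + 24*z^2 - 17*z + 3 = a^2 + a*(4 - 11*z) + 24*z^2 - 22*z + 4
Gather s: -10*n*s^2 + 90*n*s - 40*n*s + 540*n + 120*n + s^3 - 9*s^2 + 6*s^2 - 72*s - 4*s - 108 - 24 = 660*n + s^3 + s^2*(-10*n - 3) + s*(50*n - 76) - 132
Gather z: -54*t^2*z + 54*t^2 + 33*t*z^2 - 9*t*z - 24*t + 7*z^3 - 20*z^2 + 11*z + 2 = 54*t^2 - 24*t + 7*z^3 + z^2*(33*t - 20) + z*(-54*t^2 - 9*t + 11) + 2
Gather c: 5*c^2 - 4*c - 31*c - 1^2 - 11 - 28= 5*c^2 - 35*c - 40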